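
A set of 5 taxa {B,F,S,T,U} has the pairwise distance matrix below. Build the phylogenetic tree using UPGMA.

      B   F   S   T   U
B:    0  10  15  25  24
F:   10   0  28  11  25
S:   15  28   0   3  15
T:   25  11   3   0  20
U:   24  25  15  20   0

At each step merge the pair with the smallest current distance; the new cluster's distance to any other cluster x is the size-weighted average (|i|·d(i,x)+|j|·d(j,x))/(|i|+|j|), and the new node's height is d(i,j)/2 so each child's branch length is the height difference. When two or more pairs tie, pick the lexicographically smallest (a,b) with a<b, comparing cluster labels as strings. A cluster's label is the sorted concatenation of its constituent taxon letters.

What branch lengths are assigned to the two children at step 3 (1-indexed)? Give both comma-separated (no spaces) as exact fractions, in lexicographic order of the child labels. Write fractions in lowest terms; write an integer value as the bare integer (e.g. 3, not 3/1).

29/4,35/4

iteration 1: select S,T (d=3); attach at lengths (3/2, 3/2); label the merged cluster ST
  updated: d(B,ST)=20, d(F,ST)=39/2, d(ST,U)=35/2
iteration 2: select B,F (d=10); attach at lengths (5, 5); label the merged cluster BF
  updated: d(BF,ST)=79/4, d(BF,U)=49/2
iteration 3: select ST,U (d=35/2); attach at lengths (29/4, 35/4); label the merged cluster STU
  updated: d(BF,STU)=64/3
iteration 4: select BF,STU (d=64/3); attach at lengths (17/3, 23/12); label the merged cluster BFSTU
final tree: ((B:5,F:5):17/3,((S:3/2,T:3/2):29/4,U:35/4):23/12)
total length: 439/12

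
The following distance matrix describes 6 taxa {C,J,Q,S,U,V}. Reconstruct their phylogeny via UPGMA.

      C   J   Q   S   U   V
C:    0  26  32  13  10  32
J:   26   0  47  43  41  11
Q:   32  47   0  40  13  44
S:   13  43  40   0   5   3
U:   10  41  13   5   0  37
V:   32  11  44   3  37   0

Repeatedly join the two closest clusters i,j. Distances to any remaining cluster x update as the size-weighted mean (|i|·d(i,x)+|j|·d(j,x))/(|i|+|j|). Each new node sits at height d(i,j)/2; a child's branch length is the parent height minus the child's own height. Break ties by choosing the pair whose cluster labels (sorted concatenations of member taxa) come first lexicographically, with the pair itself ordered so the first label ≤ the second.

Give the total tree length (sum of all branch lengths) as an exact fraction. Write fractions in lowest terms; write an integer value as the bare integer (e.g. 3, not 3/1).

1. join S+V (d=3) ⇒ SV; edges |S|=3/2, |V|=3/2
  updated: d(C,SV)=45/2, d(J,SV)=27, d(Q,SV)=42, d(SV,U)=21
2. join C+U (d=10) ⇒ CU; edges |C|=5, |U|=5
  updated: d(CU,J)=67/2, d(CU,Q)=45/2, d(CU,SV)=87/4
3. join CU+SV (d=87/4) ⇒ CSUV; edges |CU|=47/8, |SV|=75/8
  updated: d(CSUV,J)=121/4, d(CSUV,Q)=129/4
4. join CSUV+J (d=121/4) ⇒ CJSUV; edges |CSUV|=17/4, |J|=121/8
  updated: d(CJSUV,Q)=176/5
5. join CJSUV+Q (d=176/5) ⇒ CJQSUV; edges |CJSUV|=99/40, |Q|=88/5
final tree: ((((C:5,U:5):47/8,(S:3/2,V:3/2):75/8):17/4,J:121/8):99/40,Q:88/5)
total length: 677/10

677/10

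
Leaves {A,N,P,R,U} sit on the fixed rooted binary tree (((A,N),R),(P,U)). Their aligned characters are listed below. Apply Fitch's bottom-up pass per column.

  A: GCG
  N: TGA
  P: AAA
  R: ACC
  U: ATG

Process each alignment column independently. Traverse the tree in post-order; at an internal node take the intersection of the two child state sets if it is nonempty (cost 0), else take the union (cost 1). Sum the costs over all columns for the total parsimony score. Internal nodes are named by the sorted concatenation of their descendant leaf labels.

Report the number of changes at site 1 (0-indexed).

site 0, node AN: A={G} ∪ N={T} → {G,T} (+1)
site 0, node ANR: AN={G,T} ∪ R={A} → {A,G,T} (+1)
site 0, node PU: P={A} ∩ U={A} → {A} (+0)
site 0, node ANPRU: ANR={A,G,T} ∩ PU={A} → {A} (+0)
site 1, node AN: A={C} ∪ N={G} → {C,G} (+1)
site 1, node ANR: AN={C,G} ∩ R={C} → {C} (+0)
site 1, node PU: P={A} ∪ U={T} → {A,T} (+1)
site 1, node ANPRU: ANR={C} ∪ PU={A,T} → {A,C,T} (+1)
site 2, node AN: A={G} ∪ N={A} → {A,G} (+1)
site 2, node ANR: AN={A,G} ∪ R={C} → {A,C,G} (+1)
site 2, node PU: P={A} ∪ U={G} → {A,G} (+1)
site 2, node ANPRU: ANR={A,C,G} ∩ PU={A,G} → {A,G} (+0)
per-site changes: [2, 3, 3]; total = 8

3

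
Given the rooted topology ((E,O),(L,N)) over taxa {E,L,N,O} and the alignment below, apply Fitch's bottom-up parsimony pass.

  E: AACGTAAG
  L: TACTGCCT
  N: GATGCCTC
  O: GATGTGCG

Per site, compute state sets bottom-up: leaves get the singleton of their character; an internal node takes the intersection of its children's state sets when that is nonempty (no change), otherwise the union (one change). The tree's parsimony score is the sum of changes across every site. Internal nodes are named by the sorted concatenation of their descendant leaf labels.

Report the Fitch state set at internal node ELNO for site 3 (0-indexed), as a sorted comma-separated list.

G

[col 0] EO: children E:{A}, O:{G} ∪→ {A,G}; cost 1
[col 0] LN: children L:{T}, N:{G} ∪→ {G,T}; cost 1
[col 0] ELNO: children EO:{A,G}, LN:{G,T} ∩→ {G}; cost 0
[col 1] EO: children E:{A}, O:{A} ∩→ {A}; cost 0
[col 1] LN: children L:{A}, N:{A} ∩→ {A}; cost 0
[col 1] ELNO: children EO:{A}, LN:{A} ∩→ {A}; cost 0
[col 2] EO: children E:{C}, O:{T} ∪→ {C,T}; cost 1
[col 2] LN: children L:{C}, N:{T} ∪→ {C,T}; cost 1
[col 2] ELNO: children EO:{C,T}, LN:{C,T} ∩→ {C,T}; cost 0
[col 3] EO: children E:{G}, O:{G} ∩→ {G}; cost 0
[col 3] LN: children L:{T}, N:{G} ∪→ {G,T}; cost 1
[col 3] ELNO: children EO:{G}, LN:{G,T} ∩→ {G}; cost 0
[col 4] EO: children E:{T}, O:{T} ∩→ {T}; cost 0
[col 4] LN: children L:{G}, N:{C} ∪→ {C,G}; cost 1
[col 4] ELNO: children EO:{T}, LN:{C,G} ∪→ {C,G,T}; cost 1
[col 5] EO: children E:{A}, O:{G} ∪→ {A,G}; cost 1
[col 5] LN: children L:{C}, N:{C} ∩→ {C}; cost 0
[col 5] ELNO: children EO:{A,G}, LN:{C} ∪→ {A,C,G}; cost 1
[col 6] EO: children E:{A}, O:{C} ∪→ {A,C}; cost 1
[col 6] LN: children L:{C}, N:{T} ∪→ {C,T}; cost 1
[col 6] ELNO: children EO:{A,C}, LN:{C,T} ∩→ {C}; cost 0
[col 7] EO: children E:{G}, O:{G} ∩→ {G}; cost 0
[col 7] LN: children L:{T}, N:{C} ∪→ {C,T}; cost 1
[col 7] ELNO: children EO:{G}, LN:{C,T} ∪→ {C,G,T}; cost 1
per-site changes: [2, 0, 2, 1, 2, 2, 2, 2]; total = 13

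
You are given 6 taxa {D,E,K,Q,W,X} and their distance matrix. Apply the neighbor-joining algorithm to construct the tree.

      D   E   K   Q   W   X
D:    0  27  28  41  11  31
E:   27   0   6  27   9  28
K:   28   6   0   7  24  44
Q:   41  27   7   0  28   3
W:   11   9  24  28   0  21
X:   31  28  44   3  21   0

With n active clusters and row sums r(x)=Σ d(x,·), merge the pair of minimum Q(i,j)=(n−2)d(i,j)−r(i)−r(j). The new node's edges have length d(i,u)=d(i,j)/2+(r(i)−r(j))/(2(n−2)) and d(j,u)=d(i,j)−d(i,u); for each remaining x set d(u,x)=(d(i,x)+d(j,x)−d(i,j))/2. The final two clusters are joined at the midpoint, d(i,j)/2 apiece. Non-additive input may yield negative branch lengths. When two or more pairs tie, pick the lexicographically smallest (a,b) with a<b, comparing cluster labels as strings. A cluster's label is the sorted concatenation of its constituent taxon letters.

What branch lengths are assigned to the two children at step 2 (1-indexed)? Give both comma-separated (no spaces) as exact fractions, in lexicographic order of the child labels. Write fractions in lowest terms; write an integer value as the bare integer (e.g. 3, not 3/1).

step 1: merge (Q,X) at d=3, Q=-221; branch lengths Q→-9/8, X→33/8; new cluster QX
  updated: d(D,QX)=69/2, d(E,QX)=26, d(K,QX)=24, d(QX,W)=23
step 2: merge (D,W) at d=11, Q=-269/2; branch lengths D→133/12, W→-1/12; new cluster DW
  updated: d(DW,E)=25/2, d(DW,K)=41/2, d(DW,QX)=93/4
step 3: merge (DW,QX) at d=93/4, Q=-83; branch lengths DW→59/8, QX→127/8; new cluster DQWX
  updated: d(DQWX,E)=61/8, d(DQWX,K)=85/8
step 4: merge (DQWX,E) at d=61/8, Q=-97/4; branch lengths DQWX→49/8, E→3/2; new cluster DEQWX
  updated: d(DEQWX,K)=9/2
step 5: merge (DEQWX,K) at d=9/2; branch lengths DEQWX→9/4, K→9/4; new cluster DEKQWX
final tree: ((((D:133/12,W:-1/12):59/8,(Q:-9/8,X:33/8):127/8):49/8,E:3/2):9/4,K:9/4)
total length: 395/8

133/12,-1/12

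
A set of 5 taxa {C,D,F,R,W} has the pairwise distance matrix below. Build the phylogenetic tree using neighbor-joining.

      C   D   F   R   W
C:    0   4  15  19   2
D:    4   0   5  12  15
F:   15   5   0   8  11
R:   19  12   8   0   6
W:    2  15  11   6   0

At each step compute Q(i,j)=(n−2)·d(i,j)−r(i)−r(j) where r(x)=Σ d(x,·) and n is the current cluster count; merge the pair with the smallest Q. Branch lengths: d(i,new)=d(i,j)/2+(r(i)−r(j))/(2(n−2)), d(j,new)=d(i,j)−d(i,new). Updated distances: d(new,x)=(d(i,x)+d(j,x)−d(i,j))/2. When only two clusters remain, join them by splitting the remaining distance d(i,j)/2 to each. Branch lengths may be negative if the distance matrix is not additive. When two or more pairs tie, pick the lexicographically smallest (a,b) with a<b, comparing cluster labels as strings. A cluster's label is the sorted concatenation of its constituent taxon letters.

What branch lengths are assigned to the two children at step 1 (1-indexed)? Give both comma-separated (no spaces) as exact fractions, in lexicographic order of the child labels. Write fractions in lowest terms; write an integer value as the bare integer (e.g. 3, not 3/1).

2,0

step 1: merge (C,W) at d=2, Q=-68; branch lengths C→2, W→0; new cluster CW
  updated: d(CW,D)=17/2, d(CW,F)=12, d(CW,R)=23/2
step 2: merge (CW,D) at d=17/2, Q=-81/2; branch lengths CW→47/8, D→21/8; new cluster CDW
  updated: d(CDW,F)=17/4, d(CDW,R)=15/2
step 3: merge (CDW,F) at d=17/4, Q=-79/4; branch lengths CDW→15/8, F→19/8; new cluster CDFW
  updated: d(CDFW,R)=45/8
step 4: merge (CDFW,R) at d=45/8; branch lengths CDFW→45/16, R→45/16; new cluster CDFRW
final tree: ((((C:2,W:0):47/8,D:21/8):15/8,F:19/8):45/16,R:45/16)
total length: 163/8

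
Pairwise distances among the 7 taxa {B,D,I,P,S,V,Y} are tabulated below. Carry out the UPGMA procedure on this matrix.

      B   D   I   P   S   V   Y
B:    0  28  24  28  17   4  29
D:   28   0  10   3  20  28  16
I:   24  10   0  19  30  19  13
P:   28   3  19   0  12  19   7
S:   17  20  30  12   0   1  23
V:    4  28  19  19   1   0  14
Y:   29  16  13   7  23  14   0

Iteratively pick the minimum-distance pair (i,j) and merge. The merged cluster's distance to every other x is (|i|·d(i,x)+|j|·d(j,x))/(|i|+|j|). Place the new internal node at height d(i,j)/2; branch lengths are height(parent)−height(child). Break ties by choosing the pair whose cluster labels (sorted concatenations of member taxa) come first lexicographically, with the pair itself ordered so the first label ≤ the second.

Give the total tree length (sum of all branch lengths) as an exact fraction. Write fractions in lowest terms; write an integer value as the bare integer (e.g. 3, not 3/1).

1. join S+V (d=1) ⇒ SV; edges |S|=1/2, |V|=1/2
  updated: d(B,SV)=21/2, d(D,SV)=24, d(I,SV)=49/2, d(P,SV)=31/2, d(SV,Y)=37/2
2. join D+P (d=3) ⇒ DP; edges |D|=3/2, |P|=3/2
  updated: d(B,DP)=28, d(DP,I)=29/2, d(DP,SV)=79/4, d(DP,Y)=23/2
3. join B+SV (d=21/2) ⇒ BSV; edges |B|=21/4, |SV|=19/4
  updated: d(BSV,DP)=45/2, d(BSV,I)=73/3, d(BSV,Y)=22
4. join DP+Y (d=23/2) ⇒ DPY; edges |DP|=17/4, |Y|=23/4
  updated: d(BSV,DPY)=67/3, d(DPY,I)=14
5. join DPY+I (d=14) ⇒ DIPY; edges |DPY|=5/4, |I|=7
  updated: d(BSV,DIPY)=137/6
6. join BSV+DIPY (d=137/6) ⇒ BDIPSVY; edges |BSV|=37/6, |DIPY|=53/12
final tree: ((B:21/4,(S:1/2,V:1/2):19/4):37/6,(((D:3/2,P:3/2):17/4,Y:23/4):5/4,I:7):53/12)
total length: 257/6

257/6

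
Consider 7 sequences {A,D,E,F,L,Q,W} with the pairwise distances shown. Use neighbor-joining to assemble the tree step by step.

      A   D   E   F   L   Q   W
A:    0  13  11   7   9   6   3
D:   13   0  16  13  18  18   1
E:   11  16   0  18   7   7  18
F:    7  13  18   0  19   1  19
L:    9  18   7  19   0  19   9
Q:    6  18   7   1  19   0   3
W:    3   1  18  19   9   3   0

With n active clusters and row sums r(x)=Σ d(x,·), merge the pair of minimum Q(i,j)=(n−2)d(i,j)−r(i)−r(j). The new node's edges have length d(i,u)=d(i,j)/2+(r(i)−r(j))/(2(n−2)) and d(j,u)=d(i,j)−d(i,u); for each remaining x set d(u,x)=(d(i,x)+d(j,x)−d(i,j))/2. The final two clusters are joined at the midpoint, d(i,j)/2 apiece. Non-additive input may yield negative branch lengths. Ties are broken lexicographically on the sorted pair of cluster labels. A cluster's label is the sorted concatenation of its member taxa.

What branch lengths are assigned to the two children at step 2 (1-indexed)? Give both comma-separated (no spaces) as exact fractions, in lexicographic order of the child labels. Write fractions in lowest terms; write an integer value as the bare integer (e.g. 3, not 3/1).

iteration 1: select D,W (d=1, Q=-127); attach at lengths (31/10, -21/10); label the merged cluster DW
  updated: d(A,DW)=15/2, d(DW,E)=33/2, d(DW,F)=31/2, d(DW,L)=13, d(DW,Q)=10
iteration 2: select F,Q (d=1, Q=-199/2); attach at lengths (43/16, -27/16); label the merged cluster FQ
  updated: d(A,FQ)=6, d(DW,FQ)=49/4, d(E,FQ)=12, d(FQ,L)=37/2
iteration 3: select E,L (d=7, Q=-73); attach at lengths (10/3, 11/3); label the merged cluster EL
  updated: d(A,EL)=13/2, d(DW,EL)=45/4, d(EL,FQ)=47/4
iteration 4: select A,FQ (d=6, Q=-38); attach at lengths (1/2, 11/2); label the merged cluster AFQ
  updated: d(AFQ,DW)=55/8, d(AFQ,EL)=49/8
iteration 5: select AFQ,DW (d=55/8, Q=-97/4); attach at lengths (7/8, 6); label the merged cluster ADFQW
  updated: d(ADFQW,EL)=21/4
iteration 6: select ADFQW,EL (d=21/4); attach at lengths (21/8, 21/8); label the merged cluster ADEFLQW
final tree: (((A:1/2,(F:43/16,Q:-27/16):11/2):7/8,(D:31/10,W:-21/10):6):21/8,(E:10/3,L:11/3):21/8)
total length: 217/8

43/16,-27/16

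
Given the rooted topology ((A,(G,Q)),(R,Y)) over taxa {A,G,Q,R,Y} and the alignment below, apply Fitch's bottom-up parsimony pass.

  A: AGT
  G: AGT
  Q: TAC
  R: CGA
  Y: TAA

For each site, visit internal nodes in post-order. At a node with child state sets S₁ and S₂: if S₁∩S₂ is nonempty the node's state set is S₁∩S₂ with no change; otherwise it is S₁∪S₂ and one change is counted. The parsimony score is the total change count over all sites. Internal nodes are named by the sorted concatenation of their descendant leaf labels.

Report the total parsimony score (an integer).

7

[col 0] GQ: children G:{A}, Q:{T} ∪→ {A,T}; cost 1
[col 0] AGQ: children A:{A}, GQ:{A,T} ∩→ {A}; cost 0
[col 0] RY: children R:{C}, Y:{T} ∪→ {C,T}; cost 1
[col 0] AGQRY: children AGQ:{A}, RY:{C,T} ∪→ {A,C,T}; cost 1
[col 1] GQ: children G:{G}, Q:{A} ∪→ {A,G}; cost 1
[col 1] AGQ: children A:{G}, GQ:{A,G} ∩→ {G}; cost 0
[col 1] RY: children R:{G}, Y:{A} ∪→ {A,G}; cost 1
[col 1] AGQRY: children AGQ:{G}, RY:{A,G} ∩→ {G}; cost 0
[col 2] GQ: children G:{T}, Q:{C} ∪→ {C,T}; cost 1
[col 2] AGQ: children A:{T}, GQ:{C,T} ∩→ {T}; cost 0
[col 2] RY: children R:{A}, Y:{A} ∩→ {A}; cost 0
[col 2] AGQRY: children AGQ:{T}, RY:{A} ∪→ {A,T}; cost 1
per-site changes: [3, 2, 2]; total = 7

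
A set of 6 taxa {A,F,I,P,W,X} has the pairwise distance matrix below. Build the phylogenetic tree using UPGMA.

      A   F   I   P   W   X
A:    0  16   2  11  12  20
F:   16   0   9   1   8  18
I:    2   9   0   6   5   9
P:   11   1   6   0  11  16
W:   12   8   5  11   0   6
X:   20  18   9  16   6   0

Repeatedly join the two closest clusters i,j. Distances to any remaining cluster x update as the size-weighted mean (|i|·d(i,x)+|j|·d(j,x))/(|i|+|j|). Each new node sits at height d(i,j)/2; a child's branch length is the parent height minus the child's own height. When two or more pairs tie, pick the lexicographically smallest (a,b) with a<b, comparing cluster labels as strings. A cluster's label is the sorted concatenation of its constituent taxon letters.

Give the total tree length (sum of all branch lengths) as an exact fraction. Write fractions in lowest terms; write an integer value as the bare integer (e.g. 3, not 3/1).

iteration 1: select F,P (d=1); attach at lengths (1/2, 1/2); label the merged cluster FP
  updated: d(A,FP)=27/2, d(FP,I)=15/2, d(FP,W)=19/2, d(FP,X)=17
iteration 2: select A,I (d=2); attach at lengths (1, 1); label the merged cluster AI
  updated: d(AI,FP)=21/2, d(AI,W)=17/2, d(AI,X)=29/2
iteration 3: select W,X (d=6); attach at lengths (3, 3); label the merged cluster WX
  updated: d(AI,WX)=23/2, d(FP,WX)=53/4
iteration 4: select AI,FP (d=21/2); attach at lengths (17/4, 19/4); label the merged cluster AFIP
  updated: d(AFIP,WX)=99/8
iteration 5: select AFIP,WX (d=99/8); attach at lengths (15/16, 51/16); label the merged cluster AFIPWX
final tree: (((A:1,I:1):17/4,(F:1/2,P:1/2):19/4):15/16,(W:3,X:3):51/16)
total length: 177/8

177/8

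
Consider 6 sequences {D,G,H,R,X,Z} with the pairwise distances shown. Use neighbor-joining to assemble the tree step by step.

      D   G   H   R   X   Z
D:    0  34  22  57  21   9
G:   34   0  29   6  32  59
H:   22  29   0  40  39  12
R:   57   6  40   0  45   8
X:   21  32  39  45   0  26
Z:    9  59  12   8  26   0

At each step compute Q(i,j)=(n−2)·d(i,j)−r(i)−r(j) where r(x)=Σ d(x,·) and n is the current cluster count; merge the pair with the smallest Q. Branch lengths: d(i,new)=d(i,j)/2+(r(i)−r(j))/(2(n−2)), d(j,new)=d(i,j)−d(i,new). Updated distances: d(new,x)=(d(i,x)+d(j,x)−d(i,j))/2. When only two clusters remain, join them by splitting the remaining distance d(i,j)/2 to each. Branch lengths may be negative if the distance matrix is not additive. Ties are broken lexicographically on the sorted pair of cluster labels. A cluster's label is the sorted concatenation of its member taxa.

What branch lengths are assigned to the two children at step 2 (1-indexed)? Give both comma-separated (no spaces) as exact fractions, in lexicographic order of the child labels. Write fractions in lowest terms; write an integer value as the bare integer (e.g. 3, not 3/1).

iteration 1: select G,R (d=6, Q=-292); attach at lengths (7/2, 5/2); label the merged cluster GR
  updated: d(D,GR)=85/2, d(GR,H)=63/2, d(GR,X)=71/2, d(GR,Z)=61/2
iteration 2: select GR,X (d=71/2, Q=-155); attach at lengths (125/6, 44/3); label the merged cluster GRX
  updated: d(D,GRX)=14, d(GRX,H)=35/2, d(GRX,Z)=21/2
iteration 3: select D,GRX (d=14, Q=-59); attach at lengths (31/4, 25/4); label the merged cluster DGRX
  updated: d(DGRX,H)=51/4, d(DGRX,Z)=11/4
iteration 4: select DGRX,H (d=51/4, Q=-55/2); attach at lengths (7/4, 11); label the merged cluster DGHRX
  updated: d(DGHRX,Z)=1
iteration 5: select DGHRX,Z (d=1); attach at lengths (1/2, 1/2); label the merged cluster DGHRXZ
final tree: (((D:31/4,((G:7/2,R:5/2):125/6,X:44/3):25/4):7/4,H:11):1/2,Z:1/2)
total length: 277/4

125/6,44/3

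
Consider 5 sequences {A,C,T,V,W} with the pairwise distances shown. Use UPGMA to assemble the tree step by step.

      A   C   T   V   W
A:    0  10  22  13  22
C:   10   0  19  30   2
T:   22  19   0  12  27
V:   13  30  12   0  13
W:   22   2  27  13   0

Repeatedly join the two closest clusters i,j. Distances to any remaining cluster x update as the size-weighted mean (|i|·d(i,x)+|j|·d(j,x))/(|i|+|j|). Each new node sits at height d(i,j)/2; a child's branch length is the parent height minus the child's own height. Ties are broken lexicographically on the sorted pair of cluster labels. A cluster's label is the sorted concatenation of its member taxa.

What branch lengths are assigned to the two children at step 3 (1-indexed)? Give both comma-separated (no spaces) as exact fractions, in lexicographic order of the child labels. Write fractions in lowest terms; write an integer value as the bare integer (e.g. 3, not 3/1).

iteration 1: select C,W (d=2); attach at lengths (1, 1); label the merged cluster CW
  updated: d(A,CW)=16, d(CW,T)=23, d(CW,V)=43/2
iteration 2: select T,V (d=12); attach at lengths (6, 6); label the merged cluster TV
  updated: d(A,TV)=35/2, d(CW,TV)=89/4
iteration 3: select A,CW (d=16); attach at lengths (8, 7); label the merged cluster ACW
  updated: d(ACW,TV)=62/3
iteration 4: select ACW,TV (d=62/3); attach at lengths (7/3, 13/3); label the merged cluster ACTVW
final tree: ((A:8,(C:1,W:1):7):7/3,(T:6,V:6):13/3)
total length: 107/3

8,7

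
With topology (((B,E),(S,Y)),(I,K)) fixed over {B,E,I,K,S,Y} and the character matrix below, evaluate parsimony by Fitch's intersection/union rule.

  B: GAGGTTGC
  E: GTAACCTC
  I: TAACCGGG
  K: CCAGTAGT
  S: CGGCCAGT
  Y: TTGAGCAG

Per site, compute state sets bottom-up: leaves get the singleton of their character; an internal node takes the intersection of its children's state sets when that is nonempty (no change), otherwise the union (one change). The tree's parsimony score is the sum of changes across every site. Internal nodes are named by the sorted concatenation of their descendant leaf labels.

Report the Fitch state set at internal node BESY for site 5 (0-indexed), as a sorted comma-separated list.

C

[col 0] BE: children B:{G}, E:{G} ∩→ {G}; cost 0
[col 0] SY: children S:{C}, Y:{T} ∪→ {C,T}; cost 1
[col 0] BESY: children BE:{G}, SY:{C,T} ∪→ {C,G,T}; cost 1
[col 0] IK: children I:{T}, K:{C} ∪→ {C,T}; cost 1
[col 0] BEIKSY: children BESY:{C,G,T}, IK:{C,T} ∩→ {C,T}; cost 0
[col 1] BE: children B:{A}, E:{T} ∪→ {A,T}; cost 1
[col 1] SY: children S:{G}, Y:{T} ∪→ {G,T}; cost 1
[col 1] BESY: children BE:{A,T}, SY:{G,T} ∩→ {T}; cost 0
[col 1] IK: children I:{A}, K:{C} ∪→ {A,C}; cost 1
[col 1] BEIKSY: children BESY:{T}, IK:{A,C} ∪→ {A,C,T}; cost 1
[col 2] BE: children B:{G}, E:{A} ∪→ {A,G}; cost 1
[col 2] SY: children S:{G}, Y:{G} ∩→ {G}; cost 0
[col 2] BESY: children BE:{A,G}, SY:{G} ∩→ {G}; cost 0
[col 2] IK: children I:{A}, K:{A} ∩→ {A}; cost 0
[col 2] BEIKSY: children BESY:{G}, IK:{A} ∪→ {A,G}; cost 1
[col 3] BE: children B:{G}, E:{A} ∪→ {A,G}; cost 1
[col 3] SY: children S:{C}, Y:{A} ∪→ {A,C}; cost 1
[col 3] BESY: children BE:{A,G}, SY:{A,C} ∩→ {A}; cost 0
[col 3] IK: children I:{C}, K:{G} ∪→ {C,G}; cost 1
[col 3] BEIKSY: children BESY:{A}, IK:{C,G} ∪→ {A,C,G}; cost 1
[col 4] BE: children B:{T}, E:{C} ∪→ {C,T}; cost 1
[col 4] SY: children S:{C}, Y:{G} ∪→ {C,G}; cost 1
[col 4] BESY: children BE:{C,T}, SY:{C,G} ∩→ {C}; cost 0
[col 4] IK: children I:{C}, K:{T} ∪→ {C,T}; cost 1
[col 4] BEIKSY: children BESY:{C}, IK:{C,T} ∩→ {C}; cost 0
[col 5] BE: children B:{T}, E:{C} ∪→ {C,T}; cost 1
[col 5] SY: children S:{A}, Y:{C} ∪→ {A,C}; cost 1
[col 5] BESY: children BE:{C,T}, SY:{A,C} ∩→ {C}; cost 0
[col 5] IK: children I:{G}, K:{A} ∪→ {A,G}; cost 1
[col 5] BEIKSY: children BESY:{C}, IK:{A,G} ∪→ {A,C,G}; cost 1
[col 6] BE: children B:{G}, E:{T} ∪→ {G,T}; cost 1
[col 6] SY: children S:{G}, Y:{A} ∪→ {A,G}; cost 1
[col 6] BESY: children BE:{G,T}, SY:{A,G} ∩→ {G}; cost 0
[col 6] IK: children I:{G}, K:{G} ∩→ {G}; cost 0
[col 6] BEIKSY: children BESY:{G}, IK:{G} ∩→ {G}; cost 0
[col 7] BE: children B:{C}, E:{C} ∩→ {C}; cost 0
[col 7] SY: children S:{T}, Y:{G} ∪→ {G,T}; cost 1
[col 7] BESY: children BE:{C}, SY:{G,T} ∪→ {C,G,T}; cost 1
[col 7] IK: children I:{G}, K:{T} ∪→ {G,T}; cost 1
[col 7] BEIKSY: children BESY:{C,G,T}, IK:{G,T} ∩→ {G,T}; cost 0
per-site changes: [3, 4, 2, 4, 3, 4, 2, 3]; total = 25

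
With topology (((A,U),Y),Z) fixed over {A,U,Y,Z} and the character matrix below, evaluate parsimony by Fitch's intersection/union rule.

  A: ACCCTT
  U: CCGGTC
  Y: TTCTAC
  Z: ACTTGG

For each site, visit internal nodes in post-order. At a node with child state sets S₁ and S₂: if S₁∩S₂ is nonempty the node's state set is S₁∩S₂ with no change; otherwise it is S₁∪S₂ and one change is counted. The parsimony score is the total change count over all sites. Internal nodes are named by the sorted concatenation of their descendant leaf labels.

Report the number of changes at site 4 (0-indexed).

2

[col 0] AU: children A:{A}, U:{C} ∪→ {A,C}; cost 1
[col 0] AUY: children AU:{A,C}, Y:{T} ∪→ {A,C,T}; cost 1
[col 0] AUYZ: children AUY:{A,C,T}, Z:{A} ∩→ {A}; cost 0
[col 1] AU: children A:{C}, U:{C} ∩→ {C}; cost 0
[col 1] AUY: children AU:{C}, Y:{T} ∪→ {C,T}; cost 1
[col 1] AUYZ: children AUY:{C,T}, Z:{C} ∩→ {C}; cost 0
[col 2] AU: children A:{C}, U:{G} ∪→ {C,G}; cost 1
[col 2] AUY: children AU:{C,G}, Y:{C} ∩→ {C}; cost 0
[col 2] AUYZ: children AUY:{C}, Z:{T} ∪→ {C,T}; cost 1
[col 3] AU: children A:{C}, U:{G} ∪→ {C,G}; cost 1
[col 3] AUY: children AU:{C,G}, Y:{T} ∪→ {C,G,T}; cost 1
[col 3] AUYZ: children AUY:{C,G,T}, Z:{T} ∩→ {T}; cost 0
[col 4] AU: children A:{T}, U:{T} ∩→ {T}; cost 0
[col 4] AUY: children AU:{T}, Y:{A} ∪→ {A,T}; cost 1
[col 4] AUYZ: children AUY:{A,T}, Z:{G} ∪→ {A,G,T}; cost 1
[col 5] AU: children A:{T}, U:{C} ∪→ {C,T}; cost 1
[col 5] AUY: children AU:{C,T}, Y:{C} ∩→ {C}; cost 0
[col 5] AUYZ: children AUY:{C}, Z:{G} ∪→ {C,G}; cost 1
per-site changes: [2, 1, 2, 2, 2, 2]; total = 11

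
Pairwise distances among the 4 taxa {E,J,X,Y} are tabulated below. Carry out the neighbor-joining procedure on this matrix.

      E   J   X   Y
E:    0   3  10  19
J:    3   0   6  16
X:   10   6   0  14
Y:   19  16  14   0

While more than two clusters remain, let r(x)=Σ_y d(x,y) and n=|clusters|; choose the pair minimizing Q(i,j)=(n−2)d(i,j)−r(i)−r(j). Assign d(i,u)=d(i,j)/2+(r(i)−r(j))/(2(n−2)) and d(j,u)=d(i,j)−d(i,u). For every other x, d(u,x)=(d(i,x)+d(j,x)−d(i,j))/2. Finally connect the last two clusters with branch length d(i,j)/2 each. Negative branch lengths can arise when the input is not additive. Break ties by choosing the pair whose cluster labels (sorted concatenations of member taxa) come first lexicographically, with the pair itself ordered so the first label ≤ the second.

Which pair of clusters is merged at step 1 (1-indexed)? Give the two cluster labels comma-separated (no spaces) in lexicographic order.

1. join E+J (d=3, Q=-51) ⇒ EJ; edges |E|=13/4, |J|=-1/4
  updated: d(EJ,X)=13/2, d(EJ,Y)=16
2. join EJ+X (d=13/2, Q=-73/2) ⇒ EJX; edges |EJ|=17/4, |X|=9/4
  updated: d(EJX,Y)=47/4
3. join EJX+Y (d=47/4) ⇒ EJXY; edges |EJX|=47/8, |Y|=47/8
final tree: (((E:13/4,J:-1/4):17/4,X:9/4):47/8,Y:47/8)
total length: 85/4

E,J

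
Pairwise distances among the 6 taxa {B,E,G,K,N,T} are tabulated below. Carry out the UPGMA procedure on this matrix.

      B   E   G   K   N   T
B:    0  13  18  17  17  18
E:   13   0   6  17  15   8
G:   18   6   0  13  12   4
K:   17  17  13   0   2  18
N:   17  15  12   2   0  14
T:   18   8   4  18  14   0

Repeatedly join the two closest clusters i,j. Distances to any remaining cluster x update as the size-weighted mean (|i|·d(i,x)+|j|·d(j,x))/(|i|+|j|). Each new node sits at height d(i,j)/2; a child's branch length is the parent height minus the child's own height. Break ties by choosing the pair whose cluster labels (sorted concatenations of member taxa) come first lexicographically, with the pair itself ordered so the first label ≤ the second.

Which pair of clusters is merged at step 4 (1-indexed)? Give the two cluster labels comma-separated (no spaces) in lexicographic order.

EGT,KN

step 1: merge (K,N) at d=2; branch lengths K→1, N→1; new cluster KN
  updated: d(B,KN)=17, d(E,KN)=16, d(G,KN)=25/2, d(KN,T)=16
step 2: merge (G,T) at d=4; branch lengths G→2, T→2; new cluster GT
  updated: d(B,GT)=18, d(E,GT)=7, d(GT,KN)=57/4
step 3: merge (E,GT) at d=7; branch lengths E→7/2, GT→3/2; new cluster EGT
  updated: d(B,EGT)=49/3, d(EGT,KN)=89/6
step 4: merge (EGT,KN) at d=89/6; branch lengths EGT→47/12, KN→77/12; new cluster EGKNT
  updated: d(B,EGKNT)=83/5
step 5: merge (B,EGKNT) at d=83/5; branch lengths B→83/10, EGKNT→53/60; new cluster BEGKNT
final tree: (B:83/10,((E:7/2,(G:2,T:2):3/2):47/12,(K:1,N:1):77/12):53/60)
total length: 1831/60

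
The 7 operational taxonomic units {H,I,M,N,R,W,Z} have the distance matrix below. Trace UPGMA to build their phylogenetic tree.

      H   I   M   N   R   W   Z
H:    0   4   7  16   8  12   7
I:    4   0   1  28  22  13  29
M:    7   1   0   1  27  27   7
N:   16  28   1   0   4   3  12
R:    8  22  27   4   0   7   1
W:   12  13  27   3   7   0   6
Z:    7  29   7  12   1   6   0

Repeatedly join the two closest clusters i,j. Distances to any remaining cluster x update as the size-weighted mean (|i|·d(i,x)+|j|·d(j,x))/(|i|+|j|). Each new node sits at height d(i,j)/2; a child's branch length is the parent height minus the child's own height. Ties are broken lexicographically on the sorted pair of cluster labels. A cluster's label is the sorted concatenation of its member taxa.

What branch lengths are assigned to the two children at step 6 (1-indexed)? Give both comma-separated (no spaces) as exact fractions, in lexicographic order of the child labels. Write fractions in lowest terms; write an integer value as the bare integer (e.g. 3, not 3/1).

1. join I+M (d=1) ⇒ IM; edges |I|=1/2, |M|=1/2
  updated: d(H,IM)=11/2, d(IM,N)=29/2, d(IM,R)=49/2, d(IM,W)=20, d(IM,Z)=18
2. join R+Z (d=1) ⇒ RZ; edges |R|=1/2, |Z|=1/2
  updated: d(H,RZ)=15/2, d(IM,RZ)=85/4, d(N,RZ)=8, d(RZ,W)=13/2
3. join N+W (d=3) ⇒ NW; edges |N|=3/2, |W|=3/2
  updated: d(H,NW)=14, d(IM,NW)=69/4, d(NW,RZ)=29/4
4. join H+IM (d=11/2) ⇒ HIM; edges |H|=11/4, |IM|=9/4
  updated: d(HIM,NW)=97/6, d(HIM,RZ)=50/3
5. join NW+RZ (d=29/4) ⇒ NRWZ; edges |NW|=17/8, |RZ|=25/8
  updated: d(HIM,NRWZ)=197/12
6. join HIM+NRWZ (d=197/12) ⇒ HIMNRWZ; edges |HIM|=131/24, |NRWZ|=55/12
final tree: ((H:11/4,(I:1/2,M:1/2):9/4):131/24,((N:3/2,W:3/2):17/8,(R:1/2,Z:1/2):25/8):55/12)
total length: 607/24

131/24,55/12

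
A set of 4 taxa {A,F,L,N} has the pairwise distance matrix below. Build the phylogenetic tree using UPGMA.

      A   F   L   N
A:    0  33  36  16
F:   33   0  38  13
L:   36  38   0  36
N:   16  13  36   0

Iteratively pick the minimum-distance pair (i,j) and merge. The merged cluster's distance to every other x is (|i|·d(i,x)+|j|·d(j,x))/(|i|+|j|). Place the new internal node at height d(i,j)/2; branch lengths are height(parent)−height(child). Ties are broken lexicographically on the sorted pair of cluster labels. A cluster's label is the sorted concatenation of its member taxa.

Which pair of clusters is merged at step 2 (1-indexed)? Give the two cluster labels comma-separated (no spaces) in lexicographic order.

A,FN

iteration 1: select F,N (d=13); attach at lengths (13/2, 13/2); label the merged cluster FN
  updated: d(A,FN)=49/2, d(FN,L)=37
iteration 2: select A,FN (d=49/2); attach at lengths (49/4, 23/4); label the merged cluster AFN
  updated: d(AFN,L)=110/3
iteration 3: select AFN,L (d=110/3); attach at lengths (73/12, 55/3); label the merged cluster AFLN
final tree: ((A:49/4,(F:13/2,N:13/2):23/4):73/12,L:55/3)
total length: 665/12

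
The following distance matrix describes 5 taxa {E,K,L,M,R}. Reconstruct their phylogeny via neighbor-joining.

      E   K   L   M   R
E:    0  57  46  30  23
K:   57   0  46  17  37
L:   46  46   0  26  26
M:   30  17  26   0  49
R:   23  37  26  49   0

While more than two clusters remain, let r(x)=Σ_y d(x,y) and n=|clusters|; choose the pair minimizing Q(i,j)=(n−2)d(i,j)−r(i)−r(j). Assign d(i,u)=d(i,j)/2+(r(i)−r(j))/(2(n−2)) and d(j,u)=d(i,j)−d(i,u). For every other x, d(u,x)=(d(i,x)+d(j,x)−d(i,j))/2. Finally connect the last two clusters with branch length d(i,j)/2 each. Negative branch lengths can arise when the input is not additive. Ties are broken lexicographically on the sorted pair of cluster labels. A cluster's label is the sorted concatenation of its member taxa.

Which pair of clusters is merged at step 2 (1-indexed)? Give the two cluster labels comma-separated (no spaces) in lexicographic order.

E,R

1. join K+M (d=17, Q=-228) ⇒ KM; edges |K|=43/3, |M|=8/3
  updated: d(E,KM)=35, d(KM,L)=55/2, d(KM,R)=69/2
2. join E+R (d=23, Q=-283/2) ⇒ ER; edges |E|=133/8, |R|=51/8
  updated: d(ER,KM)=93/4, d(ER,L)=49/2
3. join ER+KM (d=93/4, Q=-301/4) ⇒ EKMR; edges |ER|=81/8, |KM|=105/8
  updated: d(EKMR,L)=115/8
4. join EKMR+L (d=115/8) ⇒ EKLMR; edges |EKMR|=115/16, |L|=115/16
final tree: (((E:133/8,R:51/8):81/8,(K:43/3,M:8/3):105/8):115/16,L:115/16)
total length: 621/8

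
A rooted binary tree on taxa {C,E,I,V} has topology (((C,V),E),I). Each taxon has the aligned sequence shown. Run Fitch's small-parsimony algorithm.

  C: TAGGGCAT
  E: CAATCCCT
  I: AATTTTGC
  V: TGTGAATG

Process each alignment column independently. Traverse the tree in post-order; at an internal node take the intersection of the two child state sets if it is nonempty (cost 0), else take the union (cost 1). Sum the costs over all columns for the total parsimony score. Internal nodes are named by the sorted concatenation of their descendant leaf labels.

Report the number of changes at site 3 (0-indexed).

1

CV@0: {T} ∩ {T} = {T} (intersection, +0)
CEV@0: {T} ∪ {C} = {C,T} (union, +1)
CEIV@0: {C,T} ∪ {A} = {A,C,T} (union, +1)
CV@1: {A} ∪ {G} = {A,G} (union, +1)
CEV@1: {A,G} ∩ {A} = {A} (intersection, +0)
CEIV@1: {A} ∩ {A} = {A} (intersection, +0)
CV@2: {G} ∪ {T} = {G,T} (union, +1)
CEV@2: {G,T} ∪ {A} = {A,G,T} (union, +1)
CEIV@2: {A,G,T} ∩ {T} = {T} (intersection, +0)
CV@3: {G} ∩ {G} = {G} (intersection, +0)
CEV@3: {G} ∪ {T} = {G,T} (union, +1)
CEIV@3: {G,T} ∩ {T} = {T} (intersection, +0)
CV@4: {G} ∪ {A} = {A,G} (union, +1)
CEV@4: {A,G} ∪ {C} = {A,C,G} (union, +1)
CEIV@4: {A,C,G} ∪ {T} = {A,C,G,T} (union, +1)
CV@5: {C} ∪ {A} = {A,C} (union, +1)
CEV@5: {A,C} ∩ {C} = {C} (intersection, +0)
CEIV@5: {C} ∪ {T} = {C,T} (union, +1)
CV@6: {A} ∪ {T} = {A,T} (union, +1)
CEV@6: {A,T} ∪ {C} = {A,C,T} (union, +1)
CEIV@6: {A,C,T} ∪ {G} = {A,C,G,T} (union, +1)
CV@7: {T} ∪ {G} = {G,T} (union, +1)
CEV@7: {G,T} ∩ {T} = {T} (intersection, +0)
CEIV@7: {T} ∪ {C} = {C,T} (union, +1)
per-site changes: [2, 1, 2, 1, 3, 2, 3, 2]; total = 16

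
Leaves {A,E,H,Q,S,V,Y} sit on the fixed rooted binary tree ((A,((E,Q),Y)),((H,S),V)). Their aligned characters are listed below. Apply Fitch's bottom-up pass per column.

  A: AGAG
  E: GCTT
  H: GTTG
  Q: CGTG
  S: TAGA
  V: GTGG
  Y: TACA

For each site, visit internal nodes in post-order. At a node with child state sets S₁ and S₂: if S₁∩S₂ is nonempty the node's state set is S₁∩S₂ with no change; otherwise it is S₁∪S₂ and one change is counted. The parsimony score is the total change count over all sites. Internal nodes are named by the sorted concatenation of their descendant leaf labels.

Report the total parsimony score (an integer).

15

[col 0] EQ: children E:{G}, Q:{C} ∪→ {C,G}; cost 1
[col 0] EQY: children EQ:{C,G}, Y:{T} ∪→ {C,G,T}; cost 1
[col 0] AEQY: children A:{A}, EQY:{C,G,T} ∪→ {A,C,G,T}; cost 1
[col 0] HS: children H:{G}, S:{T} ∪→ {G,T}; cost 1
[col 0] HSV: children HS:{G,T}, V:{G} ∩→ {G}; cost 0
[col 0] AEHQSVY: children AEQY:{A,C,G,T}, HSV:{G} ∩→ {G}; cost 0
[col 1] EQ: children E:{C}, Q:{G} ∪→ {C,G}; cost 1
[col 1] EQY: children EQ:{C,G}, Y:{A} ∪→ {A,C,G}; cost 1
[col 1] AEQY: children A:{G}, EQY:{A,C,G} ∩→ {G}; cost 0
[col 1] HS: children H:{T}, S:{A} ∪→ {A,T}; cost 1
[col 1] HSV: children HS:{A,T}, V:{T} ∩→ {T}; cost 0
[col 1] AEHQSVY: children AEQY:{G}, HSV:{T} ∪→ {G,T}; cost 1
[col 2] EQ: children E:{T}, Q:{T} ∩→ {T}; cost 0
[col 2] EQY: children EQ:{T}, Y:{C} ∪→ {C,T}; cost 1
[col 2] AEQY: children A:{A}, EQY:{C,T} ∪→ {A,C,T}; cost 1
[col 2] HS: children H:{T}, S:{G} ∪→ {G,T}; cost 1
[col 2] HSV: children HS:{G,T}, V:{G} ∩→ {G}; cost 0
[col 2] AEHQSVY: children AEQY:{A,C,T}, HSV:{G} ∪→ {A,C,G,T}; cost 1
[col 3] EQ: children E:{T}, Q:{G} ∪→ {G,T}; cost 1
[col 3] EQY: children EQ:{G,T}, Y:{A} ∪→ {A,G,T}; cost 1
[col 3] AEQY: children A:{G}, EQY:{A,G,T} ∩→ {G}; cost 0
[col 3] HS: children H:{G}, S:{A} ∪→ {A,G}; cost 1
[col 3] HSV: children HS:{A,G}, V:{G} ∩→ {G}; cost 0
[col 3] AEHQSVY: children AEQY:{G}, HSV:{G} ∩→ {G}; cost 0
per-site changes: [4, 4, 4, 3]; total = 15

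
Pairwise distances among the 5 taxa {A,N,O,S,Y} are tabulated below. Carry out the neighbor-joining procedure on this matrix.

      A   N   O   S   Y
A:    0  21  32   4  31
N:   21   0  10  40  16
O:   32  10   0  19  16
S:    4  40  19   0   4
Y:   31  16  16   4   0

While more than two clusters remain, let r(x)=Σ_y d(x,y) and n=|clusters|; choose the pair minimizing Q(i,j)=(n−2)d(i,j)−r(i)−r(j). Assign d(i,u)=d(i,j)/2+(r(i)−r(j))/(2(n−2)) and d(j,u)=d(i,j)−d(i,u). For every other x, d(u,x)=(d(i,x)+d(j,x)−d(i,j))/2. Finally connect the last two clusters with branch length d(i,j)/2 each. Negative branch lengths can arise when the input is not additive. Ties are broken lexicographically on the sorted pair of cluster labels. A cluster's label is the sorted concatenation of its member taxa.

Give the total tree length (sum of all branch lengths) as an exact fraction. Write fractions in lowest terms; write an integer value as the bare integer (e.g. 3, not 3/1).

151/4

1. join A+S (d=4, Q=-143) ⇒ AS; edges |A|=11/2, |S|=-3/2
  updated: d(AS,N)=57/2, d(AS,O)=47/2, d(AS,Y)=31/2
2. join AS+Y (d=31/2, Q=-84) ⇒ ASY; edges |AS|=51/4, |Y|=11/4
  updated: d(ASY,N)=29/2, d(ASY,O)=12
3. join ASY+N (d=29/2, Q=-73/2) ⇒ ANSY; edges |ASY|=33/4, |N|=25/4
  updated: d(ANSY,O)=15/4
4. join ANSY+O (d=15/4) ⇒ ANOSY; edges |ANSY|=15/8, |O|=15/8
final tree: ((((A:11/2,S:-3/2):51/4,Y:11/4):33/4,N:25/4):15/8,O:15/8)
total length: 151/4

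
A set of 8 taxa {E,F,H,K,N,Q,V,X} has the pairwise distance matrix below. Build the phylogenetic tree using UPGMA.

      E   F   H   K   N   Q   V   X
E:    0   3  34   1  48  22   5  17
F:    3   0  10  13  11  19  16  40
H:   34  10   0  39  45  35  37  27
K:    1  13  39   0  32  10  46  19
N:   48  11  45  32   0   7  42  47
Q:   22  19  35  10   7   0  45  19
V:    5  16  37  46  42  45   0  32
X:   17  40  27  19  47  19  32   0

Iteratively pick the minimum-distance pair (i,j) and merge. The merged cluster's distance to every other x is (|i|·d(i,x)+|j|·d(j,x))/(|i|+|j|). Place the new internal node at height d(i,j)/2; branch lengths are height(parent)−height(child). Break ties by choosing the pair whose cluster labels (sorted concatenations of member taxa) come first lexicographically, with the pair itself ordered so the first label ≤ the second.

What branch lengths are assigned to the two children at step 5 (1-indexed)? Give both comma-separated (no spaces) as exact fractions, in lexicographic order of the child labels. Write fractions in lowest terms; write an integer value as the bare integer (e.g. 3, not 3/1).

iteration 1: select E,K (d=1); attach at lengths (1/2, 1/2); label the merged cluster EK
  updated: d(EK,F)=8, d(EK,H)=73/2, d(EK,N)=40, d(EK,Q)=16, d(EK,V)=51/2, d(EK,X)=18
iteration 2: select N,Q (d=7); attach at lengths (7/2, 7/2); label the merged cluster NQ
  updated: d(EK,NQ)=28, d(F,NQ)=15, d(H,NQ)=40, d(NQ,V)=87/2, d(NQ,X)=33
iteration 3: select EK,F (d=8); attach at lengths (7/2, 4); label the merged cluster EFK
  updated: d(EFK,H)=83/3, d(EFK,NQ)=71/3, d(EFK,V)=67/3, d(EFK,X)=76/3
iteration 4: select EFK,V (d=67/3); attach at lengths (43/6, 67/6); label the merged cluster EFKV
  updated: d(EFKV,H)=30, d(EFKV,NQ)=229/8, d(EFKV,X)=27
iteration 5: select EFKV,X (d=27); attach at lengths (7/3, 27/2); label the merged cluster EFKVX
  updated: d(EFKVX,H)=147/5, d(EFKVX,NQ)=59/2
iteration 6: select EFKVX,H (d=147/5); attach at lengths (6/5, 147/10); label the merged cluster EFHKVX
  updated: d(EFHKVX,NQ)=125/4
iteration 7: select EFHKVX,NQ (d=125/4); attach at lengths (37/40, 97/8); label the merged cluster EFHKNQVX
final tree: ((((((E:1/2,K:1/2):7/2,F:4):43/6,V:67/6):7/3,X:27/2):6/5,H:147/10):37/40,(N:7/2,Q:7/2):97/8)
total length: 4717/60

7/3,27/2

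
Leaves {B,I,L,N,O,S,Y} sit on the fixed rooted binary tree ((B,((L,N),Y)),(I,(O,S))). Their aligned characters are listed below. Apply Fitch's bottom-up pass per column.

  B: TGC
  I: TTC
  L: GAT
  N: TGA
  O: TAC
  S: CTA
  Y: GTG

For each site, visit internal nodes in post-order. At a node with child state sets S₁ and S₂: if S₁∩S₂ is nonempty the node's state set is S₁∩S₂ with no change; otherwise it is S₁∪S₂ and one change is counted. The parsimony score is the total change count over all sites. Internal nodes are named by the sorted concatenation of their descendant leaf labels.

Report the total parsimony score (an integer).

11

site 0, node LN: L={G} ∪ N={T} → {G,T} (+1)
site 0, node LNY: LN={G,T} ∩ Y={G} → {G} (+0)
site 0, node BLNY: B={T} ∪ LNY={G} → {G,T} (+1)
site 0, node OS: O={T} ∪ S={C} → {C,T} (+1)
site 0, node IOS: I={T} ∩ OS={C,T} → {T} (+0)
site 0, node BILNOSY: BLNY={G,T} ∩ IOS={T} → {T} (+0)
site 1, node LN: L={A} ∪ N={G} → {A,G} (+1)
site 1, node LNY: LN={A,G} ∪ Y={T} → {A,G,T} (+1)
site 1, node BLNY: B={G} ∩ LNY={A,G,T} → {G} (+0)
site 1, node OS: O={A} ∪ S={T} → {A,T} (+1)
site 1, node IOS: I={T} ∩ OS={A,T} → {T} (+0)
site 1, node BILNOSY: BLNY={G} ∪ IOS={T} → {G,T} (+1)
site 2, node LN: L={T} ∪ N={A} → {A,T} (+1)
site 2, node LNY: LN={A,T} ∪ Y={G} → {A,G,T} (+1)
site 2, node BLNY: B={C} ∪ LNY={A,G,T} → {A,C,G,T} (+1)
site 2, node OS: O={C} ∪ S={A} → {A,C} (+1)
site 2, node IOS: I={C} ∩ OS={A,C} → {C} (+0)
site 2, node BILNOSY: BLNY={A,C,G,T} ∩ IOS={C} → {C} (+0)
per-site changes: [3, 4, 4]; total = 11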